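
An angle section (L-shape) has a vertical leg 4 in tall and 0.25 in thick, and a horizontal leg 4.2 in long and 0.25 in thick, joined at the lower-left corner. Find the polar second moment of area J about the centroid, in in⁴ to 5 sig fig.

Split into non-overlapping primitives; take the origin at the lower-left of the bounding box.
Vertical leg: 0.25 × 4, A = 1 in², y = 2 in, Ī = 1.333333 in⁴.
Horizontal leg (remainder): 3.95 × 0.25, A = 0.9875 in², y = 0.125 in, Ī = 0.005143229 in⁴.
Centroid: ȳ = ΣA·y / ΣA = 1.068396 in.
Transfer each piece to the centroidal x-axis using Ī + A·d² with d = y − 1.068396:
  vertical leg: d = 0.9316038 in → contributes +2.201219 in⁴
  horizontal leg (remainder): d = -0.9433962 in → contributes +0.8840147 in⁴
Total I = 3.085234 in⁴.
For the y-axis: x̄ = 1.168396 in.
Repeating about the centroidal y-axis gives I_y = 3.480296 in⁴.
Polar second moment: J = I_x + I_y = 6.56553 in⁴.

J ≈ 6.5655 in⁴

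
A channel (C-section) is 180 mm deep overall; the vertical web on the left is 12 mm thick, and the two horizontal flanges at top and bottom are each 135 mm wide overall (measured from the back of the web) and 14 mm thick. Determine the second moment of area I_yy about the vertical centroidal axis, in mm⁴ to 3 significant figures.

I_yy ≈ 1.04 × 10⁷ mm⁴

Decompose the section into non-overlapping parts with the origin at the bottom-left of its bounding rectangle.
Web: 12 × 180, A = 2 160 mm², x = 6 mm, Ī = 25 920 mm⁴.
Top flange (beyond web): 123 × 14, A = 1 722 mm², x = 73.5 mm, Ī = 2 171 012 mm⁴.
Bottom flange (beyond web): 123 × 14, A = 1 722 mm², x = 73.5 mm, Ī = 2 171 012 mm⁴.
Centroid: x̄ = ΣA·x / ΣA = 47.483 mm.
Transfer each piece to the vertical centroidal axis using Ī + A·d² with d = x − 47.483:
  web: d = -41.483 mm → contributes +3 742 909 mm⁴
  top flange (beyond web): d = 26.017 mm → contributes +3 336 618 mm⁴
  bottom flange (beyond web): d = 26.017 mm → contributes +3 336 618 mm⁴
Total I = 10 416 145 mm⁴.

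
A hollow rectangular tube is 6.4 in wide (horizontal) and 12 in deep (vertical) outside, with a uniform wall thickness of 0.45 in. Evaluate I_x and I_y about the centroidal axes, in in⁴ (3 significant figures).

I_x ≈ 295 in⁴, I_y ≈ 108 in⁴

Break the section into simple shapes (no overlaps), measuring from the bottom-left corner of the bounding box.
Outer rectangle: 6.4 × 12, A = 76.8 in², y = 6 in, Ī = 921.6 in⁴.
Inner void (subtracted): 5.5 × 11.1, A = 61.05 in², y = 6 in, Ī = 626.83 in⁴.
By symmetry the centroid is at mid-height, ȳ = 6 in.
All pieces are centred on the centroidal x-axis, so I = ΣĪ (holes subtracted) = 294.77 in⁴.
Repeating about the centroidal y-axis gives I_y = 108.25 in⁴.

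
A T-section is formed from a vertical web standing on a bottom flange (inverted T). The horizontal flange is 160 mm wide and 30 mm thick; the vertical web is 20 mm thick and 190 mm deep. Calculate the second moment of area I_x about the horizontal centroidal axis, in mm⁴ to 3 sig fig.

Treat the section as a set of non-overlapping primitives; coordinates are from the bounding-box lower-left.
Flange: 160 × 30, A = 4 800 mm², y = 15 mm, Ī = 360 000 mm⁴.
Web: 20 × 190, A = 3 800 mm², y = 125 mm, Ī = 11 431 667 mm⁴.
Centroid: ȳ = ΣA·y / ΣA = 63.605 mm.
Transfer each piece to the horizontal centroidal axis using Ī + A·d² with d = y − 63.605:
  flange: d = -48.605 mm → contributes +11 699 578 mm⁴
  web: d = 61.395 mm → contributes +25 755 344 mm⁴
Total I = 37 454 922 mm⁴.

I_x ≈ 3.75 × 10⁷ mm⁴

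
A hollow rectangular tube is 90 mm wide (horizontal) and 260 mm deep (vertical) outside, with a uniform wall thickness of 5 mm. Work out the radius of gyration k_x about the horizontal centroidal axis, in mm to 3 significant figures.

k_x ≈ 90.2 mm

Break the section into simple shapes (no overlaps), measuring from the bottom-left corner of the bounding box.
Outer rectangle: 90 × 260, A = 23 400 mm², y = 130 mm, Ī = 131 820 000 mm⁴.
Inner void (subtracted): 80 × 250, A = 20 000 mm², y = 130 mm, Ī = 104 166 667 mm⁴.
By symmetry the centroid is at mid-height, ȳ = 130 mm.
All pieces are centred on the horizontal centroidal axis, so I = ΣĪ (holes subtracted) = 27 653 333 mm⁴.
Radius of gyration: k = √(I/A) = √(27 653 333 / 3 400) = 90.185 mm.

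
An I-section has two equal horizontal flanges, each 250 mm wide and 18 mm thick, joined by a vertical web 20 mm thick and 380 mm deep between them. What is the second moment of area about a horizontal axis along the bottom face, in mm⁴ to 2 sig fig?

I_base ≈ 1.2 × 10⁹ mm⁴

Break the section into simple shapes (no overlaps), measuring from the bottom-left corner of the bounding box.
Bottom flange: 250 × 18, A = 4 500 mm², y = 9 mm, Ī = 121 500 mm⁴.
Web: 20 × 380, A = 7 600 mm², y = 208 mm, Ī = 91 453 333 mm⁴.
Top flange: 250 × 18, A = 4 500 mm², y = 407 mm, Ī = 121 500 mm⁴.
Transfer each piece to a horizontal axis along the bottom face using Ī + A·d² with d = y − 0:
  bottom flange: d = 9 mm → contributes +486 000 mm⁴
  web: d = 208 mm → contributes +420 259 733 mm⁴
  top flange: d = 407 mm → contributes +745 542 000 mm⁴
Total I = 1 166 287 733 mm⁴.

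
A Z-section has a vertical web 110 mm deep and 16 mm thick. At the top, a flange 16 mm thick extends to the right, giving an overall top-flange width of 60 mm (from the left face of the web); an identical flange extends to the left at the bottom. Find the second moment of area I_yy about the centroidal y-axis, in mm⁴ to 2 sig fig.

I_yy ≈ 1.5 × 10⁶ mm⁴

Decompose the section into non-overlapping parts with the origin at the bottom-left of its bounding rectangle.
Web: 16 × 110, A = 1 760 mm², x = 52 mm, Ī = 37 547 mm⁴.
Top flange (beyond web): 44 × 16, A = 704 mm², x = 82 mm, Ī = 113 579 mm⁴.
Bottom flange (beyond web): 44 × 16, A = 704 mm², x = 22 mm, Ī = 113 579 mm⁴.
Centroid: x̄ = ΣA·x / ΣA = 52 mm.
Transfer each piece to the centroidal y-axis using Ī + A·d² with d = x − 52:
  web: d = 0 mm → contributes +37 547 mm⁴
  top flange (beyond web): d = 30 mm → contributes +747 179 mm⁴
  bottom flange (beyond web): d = -30 mm → contributes +747 179 mm⁴
Total I = 1 531 904 mm⁴.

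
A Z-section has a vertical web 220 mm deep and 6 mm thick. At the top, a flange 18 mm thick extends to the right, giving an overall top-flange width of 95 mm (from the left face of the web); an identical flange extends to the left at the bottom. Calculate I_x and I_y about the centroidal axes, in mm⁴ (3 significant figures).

I_x ≈ 3.81 × 10⁷ mm⁴, I_y ≈ 9.35 × 10⁶ mm⁴

Treat the section as a set of non-overlapping primitives; coordinates are from the bounding-box lower-left.
Web: 6 × 220, A = 1 320 mm², y = 110 mm, Ī = 5 324 000 mm⁴.
Top flange (beyond web): 89 × 18, A = 1 602 mm², y = 211 mm, Ī = 43 254 mm⁴.
Bottom flange (beyond web): 89 × 18, A = 1 602 mm², y = 9 mm, Ī = 43 254 mm⁴.
Centroid: ȳ = ΣA·y / ΣA = 110 mm.
Transfer each piece to the centroidal x-axis using Ī + A·d² with d = y − 110:
  web: d = 0 mm → contributes +5 324 000 mm⁴
  top flange (beyond web): d = 101 mm → contributes +16 385 256 mm⁴
  bottom flange (beyond web): d = -101 mm → contributes +16 385 256 mm⁴
Total I = 38 094 512 mm⁴.
For the y-axis: x̄ = 92 mm.
Repeating about the centroidal y-axis gives I_y = 9 347 892 mm⁴.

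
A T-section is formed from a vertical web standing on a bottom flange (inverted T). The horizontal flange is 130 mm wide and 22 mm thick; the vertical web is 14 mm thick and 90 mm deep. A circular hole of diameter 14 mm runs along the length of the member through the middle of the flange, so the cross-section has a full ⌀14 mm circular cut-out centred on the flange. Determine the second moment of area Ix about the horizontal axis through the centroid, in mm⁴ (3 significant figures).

Ix ≈ 3.66 × 10⁶ mm⁴

Split into non-overlapping primitives; take the origin at the lower-left of the bounding box.
Flange: 130 × 22, A = 2 860 mm², y = 11 mm, Ī = 115 353 mm⁴.
Web: 14 × 90, A = 1 260 mm², y = 67 mm, Ī = 850 500 mm⁴.
Hole (subtracted): ⌀14, A = 153.94 mm², y = 11 mm, Ī = 1885.7 mm⁴.
Centroid: ȳ = ΣA·y / ΣA = 28.791 mm.
Transfer each piece to the horizontal axis through the centroid using Ī + A·d² with d = y − 28.791:
  flange: d = -17.791 mm → contributes +1 020 594 mm⁴
  web: d = 38.209 mm → contributes +2 690 014 mm⁴
  hole: d = -17.791 mm → contributes −50 610 mm⁴
Total I = 3 659 998 mm⁴.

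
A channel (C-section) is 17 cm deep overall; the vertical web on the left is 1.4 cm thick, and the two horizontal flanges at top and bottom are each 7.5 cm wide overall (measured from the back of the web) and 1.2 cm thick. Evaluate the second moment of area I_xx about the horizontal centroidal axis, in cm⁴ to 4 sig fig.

Break the section into simple shapes (no overlaps), measuring from the bottom-left corner of the bounding box.
Web: 1.4 × 17, A = 23.8 cm², y = 8.5 cm, Ī = 573.183 cm⁴.
Top flange (beyond web): 6.1 × 1.2, A = 7.32 cm², y = 16.4 cm, Ī = 0.8784 cm⁴.
Bottom flange (beyond web): 6.1 × 1.2, A = 7.32 cm², y = 0.6 cm, Ī = 0.8784 cm⁴.
By symmetry the centroid is at mid-height, ȳ = 8.5 cm.
Transfer each piece to the horizontal centroidal axis using Ī + A·d² with d = y − 8.5:
  web: d = 0 cm → contributes +573.183 cm⁴
  top flange (beyond web): d = 7.9 cm → contributes +457.72 cm⁴
  bottom flange (beyond web): d = -7.9 cm → contributes +457.72 cm⁴
Total I = 1488.62 cm⁴.

I_xx ≈ 1489 cm⁴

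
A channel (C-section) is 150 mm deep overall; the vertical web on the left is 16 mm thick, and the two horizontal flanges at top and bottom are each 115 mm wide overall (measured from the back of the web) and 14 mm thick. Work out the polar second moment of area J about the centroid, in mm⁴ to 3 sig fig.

Treat the section as a set of non-overlapping primitives; coordinates are from the bounding-box lower-left.
Web: 16 × 150, A = 2 400 mm², y = 75 mm, Ī = 4 500 000 mm⁴.
Top flange (beyond web): 99 × 14, A = 1 386 mm², y = 143 mm, Ī = 22 638 mm⁴.
Bottom flange (beyond web): 99 × 14, A = 1 386 mm², y = 7 mm, Ī = 22 638 mm⁴.
By symmetry the centroid is at mid-height, ȳ = 75 mm.
Transfer each piece to the centroidal x-axis using Ī + A·d² with d = y − 75:
  web: d = 0 mm → contributes +4 500 000 mm⁴
  top flange (beyond web): d = 68 mm → contributes +6 431 502 mm⁴
  bottom flange (beyond web): d = -68 mm → contributes +6 431 502 mm⁴
Total I = 17 363 004 mm⁴.
For the y-axis: x̄ = 38.818 mm.
Repeating about the centroidal y-axis gives I_y = 6 568 096 mm⁴.
Polar second moment: J = I_x + I_y = 23 931 100 mm⁴.

J ≈ 2.39 × 10⁷ mm⁴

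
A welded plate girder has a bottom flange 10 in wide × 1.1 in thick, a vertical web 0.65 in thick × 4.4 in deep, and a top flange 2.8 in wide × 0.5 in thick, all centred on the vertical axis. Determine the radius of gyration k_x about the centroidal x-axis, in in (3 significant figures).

k_x ≈ 1.81 in

Split into non-overlapping primitives; take the origin at the lower-left of the bounding box.
Bottom plate: 10 × 1.1, A = 11 in², y = 0.55 in, Ī = 1.1092 in⁴.
Web plate: 0.65 × 4.4, A = 2.86 in², y = 3.3 in, Ī = 4.6141 in⁴.
Top plate: 2.8 × 0.5, A = 1.4 in², y = 5.75 in, Ī = 0.029167 in⁴.
Centroid: ȳ = ΣA·y / ΣA = 1.5425 in.
Transfer each piece to the centroidal x-axis using Ī + A·d² with d = y − 1.5425:
  bottom plate: d = -0.99246 in → contributes +11.944 in⁴
  web plate: d = 1.7575 in → contributes +13.448 in⁴
  top plate: d = 4.2075 in → contributes +24.814 in⁴
Total I = 50.206 in⁴.
Radius of gyration: k = √(I/A) = √(50.206 / 15.26) = 1.8139 in.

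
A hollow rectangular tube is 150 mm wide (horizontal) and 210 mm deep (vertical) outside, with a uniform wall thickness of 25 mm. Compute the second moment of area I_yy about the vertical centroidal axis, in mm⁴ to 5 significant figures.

I_yy ≈ 4.5729 × 10⁷ mm⁴

Split into non-overlapping primitives; take the origin at the lower-left of the bounding box.
Outer rectangle: 150 × 210, A = 31 500 mm², x = 75 mm, Ī = 59 062 500 mm⁴.
Inner void (subtracted): 100 × 160, A = 16 000 mm², x = 75 mm, Ī = 13 333 333 mm⁴.
By symmetry the centroid is at mid-width, x̄ = 75 mm.
All pieces are centred on the vertical centroidal axis, so I = ΣĪ (holes subtracted) = 45 729 167 mm⁴.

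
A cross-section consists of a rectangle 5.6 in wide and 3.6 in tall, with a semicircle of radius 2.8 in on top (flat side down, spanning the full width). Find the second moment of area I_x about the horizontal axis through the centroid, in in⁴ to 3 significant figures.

Decompose the section into non-overlapping parts with the origin at the bottom-left of its bounding rectangle.
Rectangular body: 5.6 × 3.6, A = 20.16 in², y = 1.8 in, Ī = 21.773 in⁴.
Semicircular cap: semicircle r = 2.8, A = 12.315 in², y = 4.7884 in, Ī = 6.7463 in⁴.
Centroid: ȳ = ΣA·y / ΣA = 2.9332 in.
Transfer each piece to the horizontal axis through the centroid using Ī + A·d² with d = y − 2.9332:
  rectangular body: d = -1.1332 in → contributes +47.663 in⁴
  semicircular cap: d = 1.8551 in → contributes +49.128 in⁴
Total I = 96.791 in⁴.

I_x ≈ 96.8 in⁴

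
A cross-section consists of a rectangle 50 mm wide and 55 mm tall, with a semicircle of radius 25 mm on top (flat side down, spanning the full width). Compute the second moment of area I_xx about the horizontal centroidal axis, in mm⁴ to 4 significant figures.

Decompose the section into non-overlapping parts with the origin at the bottom-left of its bounding rectangle.
Rectangular body: 50 × 55, A = 2 750 mm², y = 27.5 mm, Ī = 693 229 mm⁴.
Semicircular cap: semicircle r = 25, A = 981.748 mm², y = 65.6103 mm, Ī = 42873.8 mm⁴.
Centroid: ȳ = ΣA·y / ΣA = 37.5261 mm.
Transfer each piece to the horizontal centroidal axis using Ī + A·d² with d = y − 37.5261:
  rectangular body: d = -10.0261 mm → contributes +969 664 mm⁴
  semicircular cap: d = 28.0843 mm → contributes +817 204 mm⁴
Total I = 1 786 868 mm⁴.

I_xx ≈ 1.787 × 10⁶ mm⁴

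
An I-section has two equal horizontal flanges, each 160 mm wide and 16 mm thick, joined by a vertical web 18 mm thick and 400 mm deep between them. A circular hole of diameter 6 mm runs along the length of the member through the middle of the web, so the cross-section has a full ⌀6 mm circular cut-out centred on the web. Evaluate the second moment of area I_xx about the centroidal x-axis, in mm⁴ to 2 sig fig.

I_xx ≈ 3.2 × 10⁸ mm⁴

Treat the section as a set of non-overlapping primitives; coordinates are from the bounding-box lower-left.
Bottom flange: 160 × 16, A = 2 560 mm², y = 8 mm, Ī = 54 613 mm⁴.
Web: 18 × 400, A = 7 200 mm², y = 216 mm, Ī = 96 000 000 mm⁴.
Top flange: 160 × 16, A = 2 560 mm², y = 424 mm, Ī = 54 613 mm⁴.
Hole (subtracted): ⌀6, A = 28.27 mm², y = 216 mm, Ī = 63.62 mm⁴.
By symmetry the centroid is at mid-height, ȳ = 216 mm.
Transfer each piece to the centroidal x-axis using Ī + A·d² with d = y − 216:
  bottom flange: d = -208 mm → contributes +110 810 453 mm⁴
  web: d = 0 mm → contributes +96 000 000 mm⁴
  top flange: d = 208 mm → contributes +110 810 453 mm⁴
  hole: d = 0 mm → contributes −63.62 mm⁴
Total I = 317 620 843 mm⁴.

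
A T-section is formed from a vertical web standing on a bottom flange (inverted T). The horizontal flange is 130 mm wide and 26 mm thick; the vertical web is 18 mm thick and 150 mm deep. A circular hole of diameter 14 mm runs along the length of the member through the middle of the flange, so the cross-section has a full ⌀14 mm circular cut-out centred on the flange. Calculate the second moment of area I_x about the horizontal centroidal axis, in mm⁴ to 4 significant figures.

I_x ≈ 1.663 × 10⁷ mm⁴

Decompose the section into non-overlapping parts with the origin at the bottom-left of its bounding rectangle.
Flange: 130 × 26, A = 3 380 mm², y = 13 mm, Ī = 190 407 mm⁴.
Web: 18 × 150, A = 2 700 mm², y = 101 mm, Ī = 5 062 500 mm⁴.
Hole (subtracted): ⌀14, A = 153.938 mm², y = 13 mm, Ī = 1885.74 mm⁴.
Centroid: ȳ = ΣA·y / ΣA = 53.0941 mm.
Transfer each piece to the horizontal centroidal axis using Ī + A·d² with d = y − 53.0941:
  flange: d = -40.0941 mm → contributes +5 623 876 mm⁴
  web: d = 47.9059 mm → contributes +11 258 938 mm⁴
  hole: d = -40.0941 mm → contributes −249 347 mm⁴
Total I = 16 633 468 mm⁴.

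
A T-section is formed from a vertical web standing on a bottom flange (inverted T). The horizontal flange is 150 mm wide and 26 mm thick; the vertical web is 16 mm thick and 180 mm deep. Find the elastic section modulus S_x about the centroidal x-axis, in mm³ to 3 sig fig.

Split into non-overlapping primitives; take the origin at the lower-left of the bounding box.
Flange: 150 × 26, A = 3 900 mm², y = 13 mm, Ī = 219 700 mm⁴.
Web: 16 × 180, A = 2 880 mm², y = 116 mm, Ī = 7 776 000 mm⁴.
Centroid: ȳ = ΣA·y / ΣA = 56.752 mm.
Transfer each piece to the centroidal x-axis using Ī + A·d² with d = y − 56.752:
  flange: d = -43.752 mm → contributes +7 685 299 mm⁴
  web: d = 59.248 mm → contributes +17 885 665 mm⁴
Total I = 25 570 964 mm⁴.
Extreme fibre distance c = 149.25 mm; S = I/c = 171 332 mm³.

S_x ≈ 1.71 × 10⁵ mm³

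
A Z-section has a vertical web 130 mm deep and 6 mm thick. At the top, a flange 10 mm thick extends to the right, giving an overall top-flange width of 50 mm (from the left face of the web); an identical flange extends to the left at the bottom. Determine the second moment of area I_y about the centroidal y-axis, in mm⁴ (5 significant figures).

I_y ≈ 6.9431 × 10⁵ mm⁴

Treat the section as a set of non-overlapping primitives; coordinates are from the bounding-box lower-left.
Web: 6 × 130, A = 780 mm², x = 47 mm, Ī = 2 340 mm⁴.
Top flange (beyond web): 44 × 10, A = 440 mm², x = 72 mm, Ī = 70986.67 mm⁴.
Bottom flange (beyond web): 44 × 10, A = 440 mm², x = 22 mm, Ī = 70986.67 mm⁴.
Centroid: x̄ = ΣA·x / ΣA = 47 mm.
Transfer each piece to the centroidal y-axis using Ī + A·d² with d = x − 47:
  web: d = 0 mm → contributes +2 340 mm⁴
  top flange (beyond web): d = 25 mm → contributes +345986.7 mm⁴
  bottom flange (beyond web): d = -25 mm → contributes +345986.7 mm⁴
Total I = 694313.3 mm⁴.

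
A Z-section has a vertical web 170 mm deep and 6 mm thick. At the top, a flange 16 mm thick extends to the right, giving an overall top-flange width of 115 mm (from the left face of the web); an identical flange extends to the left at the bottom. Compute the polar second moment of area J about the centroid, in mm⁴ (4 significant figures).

J ≈ 3.820 × 10⁷ mm⁴

Break the section into simple shapes (no overlaps), measuring from the bottom-left corner of the bounding box.
Web: 6 × 170, A = 1 020 mm², y = 85 mm, Ī = 2 456 500 mm⁴.
Top flange (beyond web): 109 × 16, A = 1 744 mm², y = 162 mm, Ī = 37205.3 mm⁴.
Bottom flange (beyond web): 109 × 16, A = 1 744 mm², y = 8 mm, Ī = 37205.3 mm⁴.
Centroid: ȳ = ΣA·y / ΣA = 85 mm.
Transfer each piece to the centroidal x-axis using Ī + A·d² with d = y − 85:
  web: d = 0 mm → contributes +2 456 500 mm⁴
  top flange (beyond web): d = 77 mm → contributes +10 377 381 mm⁴
  bottom flange (beyond web): d = -77 mm → contributes +10 377 381 mm⁴
Total I = 23 211 263 mm⁴.
For the y-axis: x̄ = 112 mm.
Repeating about the centroidal y-axis gives I_y = 14 988 671 mm⁴.
Polar second moment: J = I_x + I_y = 38 199 933 mm⁴.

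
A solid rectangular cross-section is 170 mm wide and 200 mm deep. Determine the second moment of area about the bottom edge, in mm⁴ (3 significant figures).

I_base ≈ 4.53 × 10⁸ mm⁴

The section: 170 × 200, A = 34 000 mm², y = 100 mm, Ī = 113 333 333 mm⁴.
Transfer it to a horizontal axis along the bottom face using Ī + A·d² with d = y − 0:
  the section: d = 100 mm → contributes +453 333 333 mm⁴
Total I = 453 333 333 mm⁴.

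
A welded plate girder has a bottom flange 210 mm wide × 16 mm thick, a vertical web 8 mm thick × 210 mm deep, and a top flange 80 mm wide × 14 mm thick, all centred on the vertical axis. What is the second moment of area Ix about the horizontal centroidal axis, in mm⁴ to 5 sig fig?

Ix ≈ 5.2724 × 10⁷ mm⁴

Decompose the section into non-overlapping parts with the origin at the bottom-left of its bounding rectangle.
Bottom plate: 210 × 16, A = 3 360 mm², y = 8 mm, Ī = 71 680 mm⁴.
Web plate: 8 × 210, A = 1 680 mm², y = 121 mm, Ī = 6 174 000 mm⁴.
Top plate: 80 × 14, A = 1 120 mm², y = 233 mm, Ī = 18293.33 mm⁴.
Centroid: ȳ = ΣA·y / ΣA = 79.72727 mm.
Transfer each piece to the horizontal centroidal axis using Ī + A·d² with d = y − 79.72727:
  bottom plate: d = -71.72727 mm → contributes +17 358 214 mm⁴
  web plate: d = 41.27273 mm → contributes +9 035 776 mm⁴
  top plate: d = 153.2727 mm → contributes +26 329 926 mm⁴
Total I = 52 723 915 mm⁴.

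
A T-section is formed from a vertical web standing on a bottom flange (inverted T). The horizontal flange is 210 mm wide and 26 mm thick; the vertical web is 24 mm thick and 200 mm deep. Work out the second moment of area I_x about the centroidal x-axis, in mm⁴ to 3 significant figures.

Treat the section as a set of non-overlapping primitives; coordinates are from the bounding-box lower-left.
Flange: 210 × 26, A = 5 460 mm², y = 13 mm, Ī = 307 580 mm⁴.
Web: 24 × 200, A = 4 800 mm², y = 126 mm, Ī = 16 000 000 mm⁴.
Centroid: ȳ = ΣA·y / ΣA = 65.865 mm.
Transfer each piece to the centroidal x-axis using Ī + A·d² with d = y − 65.865:
  flange: d = -52.865 mm → contributes +15 566 974 mm⁴
  web: d = 60.135 mm → contributes +33 357 561 mm⁴
Total I = 48 924 534 mm⁴.

I_x ≈ 4.89 × 10⁷ mm⁴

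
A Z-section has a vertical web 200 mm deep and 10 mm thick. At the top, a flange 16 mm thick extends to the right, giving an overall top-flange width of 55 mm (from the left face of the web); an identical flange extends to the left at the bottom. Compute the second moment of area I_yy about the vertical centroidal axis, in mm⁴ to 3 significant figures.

Decompose the section into non-overlapping parts with the origin at the bottom-left of its bounding rectangle.
Web: 10 × 200, A = 2 000 mm², x = 50 mm, Ī = 16 667 mm⁴.
Top flange (beyond web): 45 × 16, A = 720 mm², x = 77.5 mm, Ī = 121 500 mm⁴.
Bottom flange (beyond web): 45 × 16, A = 720 mm², x = 22.5 mm, Ī = 121 500 mm⁴.
Centroid: x̄ = ΣA·x / ΣA = 50 mm.
Transfer each piece to the vertical centroidal axis using Ī + A·d² with d = x − 50:
  web: d = 0 mm → contributes +16 667 mm⁴
  top flange (beyond web): d = 27.5 mm → contributes +666 000 mm⁴
  bottom flange (beyond web): d = -27.5 mm → contributes +666 000 mm⁴
Total I = 1 348 667 mm⁴.

I_yy ≈ 1.35 × 10⁶ mm⁴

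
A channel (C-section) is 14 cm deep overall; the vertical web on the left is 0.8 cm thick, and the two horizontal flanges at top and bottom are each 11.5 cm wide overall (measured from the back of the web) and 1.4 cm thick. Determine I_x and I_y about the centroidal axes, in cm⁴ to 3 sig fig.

I_x ≈ 1380 cm⁴, I_y ≈ 556 cm⁴

Treat the section as a set of non-overlapping primitives; coordinates are from the bounding-box lower-left.
Web: 0.8 × 14, A = 11.2 cm², y = 7 cm, Ī = 182.93 cm⁴.
Top flange (beyond web): 10.7 × 1.4, A = 14.98 cm², y = 13.3 cm, Ī = 2.4467 cm⁴.
Bottom flange (beyond web): 10.7 × 1.4, A = 14.98 cm², y = 0.7 cm, Ī = 2.4467 cm⁴.
By symmetry the centroid is at mid-height, ȳ = 7 cm.
Transfer each piece to the centroidal x-axis using Ī + A·d² with d = y − 7:
  web: d = 0 cm → contributes +182.93 cm⁴
  top flange (beyond web): d = 6.3 cm → contributes +597 cm⁴
  bottom flange (beyond web): d = -6.3 cm → contributes +597 cm⁴
Total I = 1376.9 cm⁴.
For the y-axis: x̄ = 4.5854 cm.
Repeating about the centroidal y-axis gives I_y = 555.98 cm⁴.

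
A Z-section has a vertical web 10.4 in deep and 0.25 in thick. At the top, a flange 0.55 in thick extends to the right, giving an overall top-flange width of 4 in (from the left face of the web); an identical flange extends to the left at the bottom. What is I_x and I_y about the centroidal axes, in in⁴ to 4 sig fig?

Break the section into simple shapes (no overlaps), measuring from the bottom-left corner of the bounding box.
Web: 0.25 × 10.4, A = 2.6 in², y = 5.2 in, Ī = 23.4347 in⁴.
Top flange (beyond web): 3.75 × 0.55, A = 2.0625 in², y = 10.125 in, Ī = 0.0519922 in⁴.
Bottom flange (beyond web): 3.75 × 0.55, A = 2.0625 in², y = 0.275 in, Ī = 0.0519922 in⁴.
Centroid: ȳ = ΣA·y / ΣA = 5.2 in.
Transfer each piece to the centroidal x-axis using Ī + A·d² with d = y − 5.2:
  web: d = 0 in → contributes +23.4347 in⁴
  top flange (beyond web): d = 4.925 in → contributes +50.0792 in⁴
  bottom flange (beyond web): d = -4.925 in → contributes +50.0792 in⁴
Total I = 123.593 in⁴.
For the y-axis: x̄ = 3.875 in.
Repeating about the centroidal y-axis gives I_y = 21.3475 in⁴.

I_x ≈ 123.6 in⁴, I_y ≈ 21.35 in⁴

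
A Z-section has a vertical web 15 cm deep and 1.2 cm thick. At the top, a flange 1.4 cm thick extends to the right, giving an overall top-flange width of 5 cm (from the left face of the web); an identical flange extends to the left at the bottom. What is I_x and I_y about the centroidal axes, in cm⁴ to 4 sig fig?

I_x ≈ 831.2 cm⁴, I_y ≈ 81.46 cm⁴

Split into non-overlapping primitives; take the origin at the lower-left of the bounding box.
Web: 1.2 × 15, A = 18 cm², y = 7.5 cm, Ī = 337.5 cm⁴.
Top flange (beyond web): 3.8 × 1.4, A = 5.32 cm², y = 14.3 cm, Ī = 0.868933 cm⁴.
Bottom flange (beyond web): 3.8 × 1.4, A = 5.32 cm², y = 0.7 cm, Ī = 0.868933 cm⁴.
Centroid: ȳ = ΣA·y / ΣA = 7.5 cm.
Transfer each piece to the centroidal x-axis using Ī + A·d² with d = y − 7.5:
  web: d = 0 cm → contributes +337.5 cm⁴
  top flange (beyond web): d = 6.8 cm → contributes +246.866 cm⁴
  bottom flange (beyond web): d = -6.8 cm → contributes +246.866 cm⁴
Total I = 831.231 cm⁴.
For the y-axis: x̄ = 4.4 cm.
Repeating about the centroidal y-axis gives I_y = 81.4635 cm⁴.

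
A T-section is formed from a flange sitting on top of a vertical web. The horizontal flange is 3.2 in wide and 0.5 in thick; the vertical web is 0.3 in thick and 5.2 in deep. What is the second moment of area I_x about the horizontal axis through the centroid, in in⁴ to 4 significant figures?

Treat the section as a set of non-overlapping primitives; coordinates are from the bounding-box lower-left.
Flange: 3.2 × 0.5, A = 1.6 in², y = 5.45 in, Ī = 0.0333333 in⁴.
Web: 0.3 × 5.2, A = 1.56 in², y = 2.6 in, Ī = 3.5152 in⁴.
Centroid: ȳ = ΣA·y / ΣA = 4.04304 in.
Transfer each piece to the horizontal axis through the centroid using Ī + A·d² with d = y − 4.04304:
  flange: d = 1.40696 in → contributes +3.2006 in⁴
  web: d = -1.44304 in → contributes +6.76368 in⁴
Total I = 9.96428 in⁴.

I_x ≈ 9.964 in⁴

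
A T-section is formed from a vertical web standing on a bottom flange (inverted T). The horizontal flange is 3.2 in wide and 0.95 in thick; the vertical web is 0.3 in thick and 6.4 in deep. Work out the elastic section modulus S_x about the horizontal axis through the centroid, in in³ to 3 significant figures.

S_x ≈ 4.16 in³

Split into non-overlapping primitives; take the origin at the lower-left of the bounding box.
Flange: 3.2 × 0.95, A = 3.04 in², y = 0.475 in, Ī = 0.22863 in⁴.
Web: 0.3 × 6.4, A = 1.92 in², y = 4.15 in, Ī = 6.5536 in⁴.
Centroid: ȳ = ΣA·y / ΣA = 1.8976 in.
Transfer each piece to the horizontal axis through the centroid using Ī + A·d² with d = y − 1.8976:
  flange: d = -1.4226 in → contributes +6.3808 in⁴
  web: d = 2.2524 in → contributes +16.295 in⁴
Total I = 22.675 in⁴.
Extreme fibre distance c = 5.4524 in; S = I/c = 4.1588 in³.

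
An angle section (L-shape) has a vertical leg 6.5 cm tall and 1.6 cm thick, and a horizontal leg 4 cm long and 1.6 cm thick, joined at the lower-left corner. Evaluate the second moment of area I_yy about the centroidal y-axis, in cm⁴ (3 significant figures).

I_yy ≈ 15.3 cm⁴

Treat the section as a set of non-overlapping primitives; coordinates are from the bounding-box lower-left.
Vertical leg: 1.6 × 6.5, A = 10.4 cm², x = 0.8 cm, Ī = 2.2187 cm⁴.
Horizontal leg (remainder): 2.4 × 1.6, A = 3.84 cm², x = 2.8 cm, Ī = 1.8432 cm⁴.
Centroid: x̄ = ΣA·x / ΣA = 1.3393 cm.
Transfer each piece to the centroidal y-axis using Ī + A·d² with d = x − 1.3393:
  vertical leg: d = -0.53933 cm → contributes +5.2437 cm⁴
  horizontal leg (remainder): d = 1.4607 cm → contributes +10.036 cm⁴
Total I = 15.28 cm⁴.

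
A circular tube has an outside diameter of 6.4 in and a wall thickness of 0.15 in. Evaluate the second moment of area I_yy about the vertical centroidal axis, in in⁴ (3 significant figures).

I_yy ≈ 14.4 in⁴

Break the section into simple shapes (no overlaps), measuring from the bottom-left corner of the bounding box.
Outer circle: ⌀6.4, A = 32.17 in², x = 3.2 in, Ī = 82.355 in⁴.
Bore (subtracted): ⌀6.1, A = 29.225 in², x = 3.2 in, Ī = 67.966 in⁴.
By symmetry the centroid is at mid-width, x̄ = 3.2 in.
All pieces are centred on the vertical centroidal axis, so I = ΣĪ (holes subtracted) = 14.389 in⁴.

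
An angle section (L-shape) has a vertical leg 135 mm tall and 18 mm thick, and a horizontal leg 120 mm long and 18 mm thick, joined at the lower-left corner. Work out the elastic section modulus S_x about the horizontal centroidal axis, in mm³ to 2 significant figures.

Decompose the section into non-overlapping parts with the origin at the bottom-left of its bounding rectangle.
Vertical leg: 18 × 135, A = 2 430 mm², y = 67.5 mm, Ī = 3 690 563 mm⁴.
Horizontal leg (remainder): 102 × 18, A = 1 836 mm², y = 9 mm, Ī = 49 572 mm⁴.
Centroid: ȳ = ΣA·y / ΣA = 42.32 mm.
Transfer each piece to the horizontal centroidal axis using Ī + A·d² with d = y − 42.32:
  vertical leg: d = 25.18 mm → contributes +5 230 920 mm⁴
  horizontal leg (remainder): d = -33.32 mm → contributes +2 088 281 mm⁴
Total I = 7 319 202 mm⁴.
Extreme fibre distance c = 92.68 mm; S = I/c = 78 975 mm³.

S_x ≈ 7.9 × 10⁴ mm³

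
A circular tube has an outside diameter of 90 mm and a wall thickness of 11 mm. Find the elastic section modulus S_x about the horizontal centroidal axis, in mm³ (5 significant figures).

Break the section into simple shapes (no overlaps), measuring from the bottom-left corner of the bounding box.
Outer circle: ⌀90, A = 6361.725 mm², y = 45 mm, Ī = 3 220 623 mm⁴.
Bore (subtracted): ⌀68, A = 3631.681 mm², y = 45 mm, Ī = 1 049 556 mm⁴.
By symmetry the centroid is at mid-height, ȳ = 45 mm.
All pieces are centred on the horizontal centroidal axis, so I = ΣĪ (holes subtracted) = 2 171 068 mm⁴.
Extreme fibre distance c = 45 mm; S = I/c = 48245.94 mm³.

S_x ≈ 4.8246 × 10⁴ mm³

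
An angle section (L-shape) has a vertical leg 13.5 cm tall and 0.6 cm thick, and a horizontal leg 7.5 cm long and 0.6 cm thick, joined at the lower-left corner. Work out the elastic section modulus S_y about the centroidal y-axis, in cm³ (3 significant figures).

S_y ≈ 9.31 cm³

Decompose the section into non-overlapping parts with the origin at the bottom-left of its bounding rectangle.
Vertical leg: 0.6 × 13.5, A = 8.1 cm², x = 0.3 cm, Ī = 0.243 cm⁴.
Horizontal leg (remainder): 6.9 × 0.6, A = 4.14 cm², x = 4.05 cm, Ī = 16.425 cm⁴.
Centroid: x̄ = ΣA·x / ΣA = 1.5684 cm.
Transfer each piece to the centroidal y-axis using Ī + A·d² with d = x − 1.5684:
  vertical leg: d = -1.2684 cm → contributes +13.274 cm⁴
  horizontal leg (remainder): d = 2.4816 cm → contributes +41.921 cm⁴
Total I = 55.196 cm⁴.
Extreme fibre distance c = 5.9316 cm; S = I/c = 9.3053 cm³.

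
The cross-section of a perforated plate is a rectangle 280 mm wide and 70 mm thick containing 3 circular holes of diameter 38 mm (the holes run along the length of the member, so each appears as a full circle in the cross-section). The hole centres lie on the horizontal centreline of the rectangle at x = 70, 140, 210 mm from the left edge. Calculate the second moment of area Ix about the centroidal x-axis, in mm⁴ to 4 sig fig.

Break the section into simple shapes (no overlaps), measuring from the bottom-left corner of the bounding box.
Plate: 280 × 70, A = 19 600 mm², y = 35 mm, Ī = 8 003 333 mm⁴.
Hole 1 (subtracted): ⌀38, A = 1134.11 mm², y = 35 mm, Ī = 102 354 mm⁴.
Hole 2 (subtracted): ⌀38, A = 1134.11 mm², y = 35 mm, Ī = 102 354 mm⁴.
Hole 3 (subtracted): ⌀38, A = 1134.11 mm², y = 35 mm, Ī = 102 354 mm⁴.
By symmetry the centroid is at mid-height, ȳ = 35 mm.
All pieces are centred on the centroidal x-axis, so I = ΣĪ (holes subtracted) = 7 696 272 mm⁴.

Ix ≈ 7.696 × 10⁶ mm⁴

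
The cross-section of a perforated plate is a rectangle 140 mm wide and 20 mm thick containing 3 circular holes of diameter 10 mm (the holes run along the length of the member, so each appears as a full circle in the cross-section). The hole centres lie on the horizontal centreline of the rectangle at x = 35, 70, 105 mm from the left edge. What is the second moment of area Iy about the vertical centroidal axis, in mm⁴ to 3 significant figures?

Decompose the section into non-overlapping parts with the origin at the bottom-left of its bounding rectangle.
Plate: 140 × 20, A = 2 800 mm², x = 70 mm, Ī = 4 573 333 mm⁴.
Hole 1 (subtracted): ⌀10, A = 78.54 mm², x = 35 mm, Ī = 490.87 mm⁴.
Hole 2 (subtracted): ⌀10, A = 78.54 mm², x = 70 mm, Ī = 490.87 mm⁴.
Hole 3 (subtracted): ⌀10, A = 78.54 mm², x = 105 mm, Ī = 490.87 mm⁴.
By symmetry the centroid is at mid-width, x̄ = 70 mm.
Transfer each piece to the vertical centroidal axis using Ī + A·d² with d = x − 70:
  plate: d = 0 mm → contributes +4 573 333 mm⁴
  hole 1: d = -35 mm → contributes −96 702 mm⁴
  hole 2: d = 0 mm → contributes −490.87 mm⁴
  hole 3: d = 35 mm → contributes −96 702 mm⁴
Total I = 4 379 438 mm⁴.

Iy ≈ 4.38 × 10⁶ mm⁴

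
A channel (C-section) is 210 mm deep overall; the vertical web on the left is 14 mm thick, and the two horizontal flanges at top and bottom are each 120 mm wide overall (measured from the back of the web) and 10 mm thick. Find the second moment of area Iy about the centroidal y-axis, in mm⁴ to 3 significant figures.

Break the section into simple shapes (no overlaps), measuring from the bottom-left corner of the bounding box.
Web: 14 × 210, A = 2 940 mm², x = 7 mm, Ī = 48 020 mm⁴.
Top flange (beyond web): 106 × 10, A = 1 060 mm², x = 67 mm, Ī = 992 513 mm⁴.
Bottom flange (beyond web): 106 × 10, A = 1 060 mm², x = 67 mm, Ī = 992 513 mm⁴.
Centroid: x̄ = ΣA·x / ΣA = 32.138 mm.
Transfer each piece to the centroidal y-axis using Ī + A·d² with d = x − 32.138:
  web: d = -25.138 mm → contributes +1 905 912 mm⁴
  top flange (beyond web): d = 34.862 mm → contributes +2 280 769 mm⁴
  bottom flange (beyond web): d = 34.862 mm → contributes +2 280 769 mm⁴
Total I = 6 467 450 mm⁴.

Iy ≈ 6.47 × 10⁶ mm⁴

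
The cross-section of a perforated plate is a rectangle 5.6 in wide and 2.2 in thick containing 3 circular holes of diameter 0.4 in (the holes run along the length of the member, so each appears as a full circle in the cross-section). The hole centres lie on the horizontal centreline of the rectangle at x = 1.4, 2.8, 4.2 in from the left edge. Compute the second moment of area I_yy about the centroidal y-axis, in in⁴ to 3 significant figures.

I_yy ≈ 31.7 in⁴

Decompose the section into non-overlapping parts with the origin at the bottom-left of its bounding rectangle.
Plate: 5.6 × 2.2, A = 12.32 in², x = 2.8 in, Ī = 32.196 in⁴.
Hole 1 (subtracted): ⌀0.4, A = 0.12566 in², x = 1.4 in, Ī = 0.0012566 in⁴.
Hole 2 (subtracted): ⌀0.4, A = 0.12566 in², x = 2.8 in, Ī = 0.0012566 in⁴.
Hole 3 (subtracted): ⌀0.4, A = 0.12566 in², x = 4.2 in, Ī = 0.0012566 in⁴.
By symmetry the centroid is at mid-width, x̄ = 2.8 in.
Transfer each piece to the centroidal y-axis using Ī + A·d² with d = x − 2.8:
  plate: d = 0 in → contributes +32.196 in⁴
  hole 1: d = -1.4 in → contributes −0.24756 in⁴
  hole 2: d = 0 in → contributes −0.0012566 in⁴
  hole 3: d = 1.4 in → contributes −0.24756 in⁴
Total I = 31.7 in⁴.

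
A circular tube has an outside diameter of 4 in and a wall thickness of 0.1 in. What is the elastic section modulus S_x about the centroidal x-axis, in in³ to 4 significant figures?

Split into non-overlapping primitives; take the origin at the lower-left of the bounding box.
Outer circle: ⌀4, A = 12.5664 in², y = 2 in, Ī = 12.5664 in⁴.
Bore (subtracted): ⌀3.8, A = 11.3411 in², y = 2 in, Ī = 10.2354 in⁴.
By symmetry the centroid is at mid-height, ȳ = 2 in.
All pieces are centred on the centroidal x-axis, so I = ΣĪ (holes subtracted) = 2.33098 in⁴.
Extreme fibre distance c = 2 in; S = I/c = 1.16549 in³.

S_x ≈ 1.165 in³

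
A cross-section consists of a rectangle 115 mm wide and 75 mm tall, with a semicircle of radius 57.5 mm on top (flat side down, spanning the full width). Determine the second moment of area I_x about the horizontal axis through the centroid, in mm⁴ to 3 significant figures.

Decompose the section into non-overlapping parts with the origin at the bottom-left of its bounding rectangle.
Rectangular body: 115 × 75, A = 8 625 mm², y = 37.5 mm, Ī = 4 042 969 mm⁴.
Semicircular cap: semicircle r = 57.5, A = 5193.4 mm², y = 99.404 mm, Ī = 1 199 785 mm⁴.
Centroid: ȳ = ΣA·y / ΣA = 60.766 mm.
Transfer each piece to the horizontal axis through the centroid using Ī + A·d² with d = y − 60.766:
  rectangular body: d = -23.266 mm → contributes +8 711 560 mm⁴
  semicircular cap: d = 38.638 mm → contributes +8 953 136 mm⁴
Total I = 17 664 696 mm⁴.

I_x ≈ 1.77 × 10⁷ mm⁴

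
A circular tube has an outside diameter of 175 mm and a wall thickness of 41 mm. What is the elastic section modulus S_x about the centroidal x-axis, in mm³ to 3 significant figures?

Break the section into simple shapes (no overlaps), measuring from the bottom-left corner of the bounding box.
Outer circle: ⌀175, A = 24 053 mm², y = 87.5 mm, Ī = 46 038 598 mm⁴.
Bore (subtracted): ⌀93, A = 6792.9 mm², y = 87.5 mm, Ī = 3 671 992 mm⁴.
By symmetry the centroid is at mid-height, ȳ = 87.5 mm.
All pieces are centred on the centroidal x-axis, so I = ΣĪ (holes subtracted) = 42 366 607 mm⁴.
Extreme fibre distance c = 87.5 mm; S = I/c = 484 190 mm³.

S_x ≈ 4.84 × 10⁵ mm³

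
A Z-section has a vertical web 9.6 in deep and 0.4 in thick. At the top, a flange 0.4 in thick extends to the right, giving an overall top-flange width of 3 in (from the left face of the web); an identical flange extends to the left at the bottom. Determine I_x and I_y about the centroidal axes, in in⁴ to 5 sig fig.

I_x ≈ 73.532 in⁴, I_y ≈ 5.9029 in⁴

Decompose the section into non-overlapping parts with the origin at the bottom-left of its bounding rectangle.
Web: 0.4 × 9.6, A = 3.84 in², y = 4.8 in, Ī = 29.4912 in⁴.
Top flange (beyond web): 2.6 × 0.4, A = 1.04 in², y = 9.4 in, Ī = 0.01386667 in⁴.
Bottom flange (beyond web): 2.6 × 0.4, A = 1.04 in², y = 0.2 in, Ī = 0.01386667 in⁴.
Centroid: ȳ = ΣA·y / ΣA = 4.8 in.
Transfer each piece to the centroidal x-axis using Ī + A·d² with d = y − 4.8:
  web: d = 0 in → contributes +29.4912 in⁴
  top flange (beyond web): d = 4.6 in → contributes +22.02027 in⁴
  bottom flange (beyond web): d = -4.6 in → contributes +22.02027 in⁴
Total I = 73.53173 in⁴.
For the y-axis: x̄ = 2.8 in.
Repeating about the centroidal y-axis gives I_y = 5.902933 in⁴.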